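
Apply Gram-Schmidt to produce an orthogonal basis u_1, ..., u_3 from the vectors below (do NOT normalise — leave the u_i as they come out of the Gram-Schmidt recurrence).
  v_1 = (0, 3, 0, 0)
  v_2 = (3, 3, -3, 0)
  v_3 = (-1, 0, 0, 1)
Orthogonal basis:
  u_1 = (0, 3, 0, 0)
  u_2 = (3, 0, -3, 0)
  u_3 = (-1/2, 0, -1/2, 1)

Apply the Gram-Schmidt recurrence
  u_1 = v_1
  u_i = v_i − Σ_{j<i} ((v_i · u_j) / (u_j · u_j)) · u_j.

Step by step this gives:
  u_1 = (0, 3, 0, 0)
  u_2 = (3, 0, -3, 0)
  u_3 = (-1/2, 0, -1/2, 1)

Orthogonality check:
  u_2 · u_1 = 0 (should be 0)
  u_3 · u_1 = 0 (should be 0)
  u_3 · u_2 = 0 (should be 0)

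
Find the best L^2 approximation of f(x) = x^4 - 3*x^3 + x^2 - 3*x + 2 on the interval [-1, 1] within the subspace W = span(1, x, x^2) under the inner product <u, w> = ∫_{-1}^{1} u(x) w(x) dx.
g(x) = 13*x^2/7 - 24*x/5 + 67/35

The best approximation g ∈ W is the orthogonal projection of f onto W. Writing g = a_0 + a_1 x + a_2 x^2, the coefficients solve the normal equations G · a = b where
  G_{ij} = <φ_i, φ_j> and b_i = <f, φ_i>, with φ_0 = 1, φ_1 = x, φ_2 = x^2.
G =
  [2, 0, 2/3]
  [0, 2/3, 0]
  [2/3, 0, 2/5],
b = (76/15, -16/5, 212/105).
Solving gives a_0 = 67/35, a_1 = -24/5, a_2 = 13/7, so
  g(x) = 13*x^2/7 - 24*x/5 + 67/35.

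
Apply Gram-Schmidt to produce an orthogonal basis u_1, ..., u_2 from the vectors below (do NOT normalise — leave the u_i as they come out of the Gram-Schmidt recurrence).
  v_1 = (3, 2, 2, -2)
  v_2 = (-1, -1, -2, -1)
Orthogonal basis:
  u_1 = (3, 2, 2, -2)
  u_2 = (0, -1/3, -4/3, -5/3)

Apply the Gram-Schmidt recurrence
  u_1 = v_1
  u_i = v_i − Σ_{j<i} ((v_i · u_j) / (u_j · u_j)) · u_j.

Step by step this gives:
  u_1 = (3, 2, 2, -2)
  u_2 = (0, -1/3, -4/3, -5/3)

Orthogonality check:
  u_2 · u_1 = 0 (should be 0)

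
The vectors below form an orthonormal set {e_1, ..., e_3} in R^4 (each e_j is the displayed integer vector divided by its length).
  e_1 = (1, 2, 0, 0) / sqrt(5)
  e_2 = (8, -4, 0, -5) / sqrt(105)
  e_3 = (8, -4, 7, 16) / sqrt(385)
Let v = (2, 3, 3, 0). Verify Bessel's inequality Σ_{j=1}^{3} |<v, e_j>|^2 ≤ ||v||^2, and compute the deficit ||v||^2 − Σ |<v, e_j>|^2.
Σ |<v, e_j>|^2 = 481/33; ||v||^2 = 22; deficit = 245/33

Write each e_j = u_j / sqrt(<u_j, u_j>) where u_j is the displayed integer vector. Then <v, e_j> = <v, u_j> / sqrt(<u_j, u_j>), so |<v, e_j>|^2 = <v, u_j>^2 / <u_j, u_j>.
Coefficients: <v, e_1> = 8/sqrt(5), <v, e_2> = 4/sqrt(105), <v, e_3> = 25/sqrt(385).
Square and sum: Σ |<v, e_j>|^2 = 481/33.
Compute ||v||^2 = v·v = 22.
Deficit = 22 − 481/33 = 245/33 ≥ 0, confirming Bessel's inequality. (The deficit equals ||v − Σ <v,e_j> e_j||^2, the squared distance from v to span{e_j}.)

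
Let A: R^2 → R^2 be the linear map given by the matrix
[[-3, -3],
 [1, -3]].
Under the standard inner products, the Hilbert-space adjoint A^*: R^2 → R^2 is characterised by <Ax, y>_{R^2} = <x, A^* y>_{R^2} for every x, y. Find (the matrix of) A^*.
A^* = A^T =
[[-3, 1],
 [-3, -3]]

For real matrices with standard dot products, the defining identity <Ax, y> = <x, A^* y> gives (Ax)^T y = x^T (A^*) y, i.e. x^T A^T y = x^T (A^*) y. Since this holds for all x, y, we must have A^* = A^T. Therefore
A^* =
[[-3, 1],
 [-3, -3]].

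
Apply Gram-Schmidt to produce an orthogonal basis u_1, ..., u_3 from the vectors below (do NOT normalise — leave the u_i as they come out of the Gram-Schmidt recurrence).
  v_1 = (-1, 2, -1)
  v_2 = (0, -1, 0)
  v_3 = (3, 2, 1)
Orthogonal basis:
  u_1 = (-1, 2, -1)
  u_2 = (-1/3, -1/3, -1/3)
  u_3 = (1, 0, -1)

Apply the Gram-Schmidt recurrence
  u_1 = v_1
  u_i = v_i − Σ_{j<i} ((v_i · u_j) / (u_j · u_j)) · u_j.

Step by step this gives:
  u_1 = (-1, 2, -1)
  u_2 = (-1/3, -1/3, -1/3)
  u_3 = (1, 0, -1)

Orthogonality check:
  u_2 · u_1 = 0 (should be 0)
  u_3 · u_1 = 0 (should be 0)
  u_3 · u_2 = 0 (should be 0)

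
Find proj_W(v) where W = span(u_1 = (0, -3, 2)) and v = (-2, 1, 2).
proj_W(v) = (0, -3/13, 2/13)

Set up U = [u_1 | ... | u_1] ∈ R^(3×1). The projector onto W = col(U) is P = U (U^T U)^(-1) U^T.
Compute U^T U =
  [13],
and U^T v = (1).
Solve U^T U · c = U^T v for the coefficients: c = (1/13). The projection is proj_W(v) = U c.
Check: (v - proj_W(v)) · u_1 = 0  (should be 0).
Result: proj_W(v) = (0, -3/13, 2/13).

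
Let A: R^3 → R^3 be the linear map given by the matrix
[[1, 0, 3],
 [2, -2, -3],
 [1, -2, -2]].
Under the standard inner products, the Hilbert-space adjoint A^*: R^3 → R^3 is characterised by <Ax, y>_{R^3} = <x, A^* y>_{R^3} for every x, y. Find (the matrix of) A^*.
A^* = A^T =
[[1, 2, 1],
 [0, -2, -2],
 [3, -3, -2]]

For real matrices with standard dot products, the defining identity <Ax, y> = <x, A^* y> gives (Ax)^T y = x^T (A^*) y, i.e. x^T A^T y = x^T (A^*) y. Since this holds for all x, y, we must have A^* = A^T. Therefore
A^* =
[[1, 2, 1],
 [0, -2, -2],
 [3, -3, -2]].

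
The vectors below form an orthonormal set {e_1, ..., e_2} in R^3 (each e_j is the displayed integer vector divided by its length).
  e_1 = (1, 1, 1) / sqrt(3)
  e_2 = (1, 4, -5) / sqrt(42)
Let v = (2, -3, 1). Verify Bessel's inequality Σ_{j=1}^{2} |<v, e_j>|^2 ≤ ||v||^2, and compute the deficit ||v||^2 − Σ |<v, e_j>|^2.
Σ |<v, e_j>|^2 = 75/14; ||v||^2 = 14; deficit = 121/14

Write each e_j = u_j / sqrt(<u_j, u_j>) where u_j is the displayed integer vector. Then <v, e_j> = <v, u_j> / sqrt(<u_j, u_j>), so |<v, e_j>|^2 = <v, u_j>^2 / <u_j, u_j>.
Coefficients: <v, e_1> = 0/sqrt(3), <v, e_2> = -15/sqrt(42).
Square and sum: Σ |<v, e_j>|^2 = 75/14.
Compute ||v||^2 = v·v = 14.
Deficit = 14 − 75/14 = 121/14 ≥ 0, confirming Bessel's inequality. (The deficit equals ||v − Σ <v,e_j> e_j||^2, the squared distance from v to span{e_j}.)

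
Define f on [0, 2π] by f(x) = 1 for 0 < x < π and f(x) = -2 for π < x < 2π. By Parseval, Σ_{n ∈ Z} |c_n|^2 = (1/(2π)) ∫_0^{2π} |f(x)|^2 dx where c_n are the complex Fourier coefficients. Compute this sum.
Σ |c_n|^2 = 5/2

Parseval equates the L^2 energy of f (normalised by 1/(2π)) with the ℓ^2 sum of its Fourier coefficients: (1/(2π)) ∫_0^{2π} |f|^2 = Σ |c_n|^2.
Compute the left side: (1/(2π)) [∫_0^π 1^2 dx + ∫_π^{2π} (-2)^2 dx] = (1/(2π)) · (1π + 4π) = (1 + 4)/2 = 5/2.
So Σ_{n ∈ Z} |c_n|^2 = 5/2.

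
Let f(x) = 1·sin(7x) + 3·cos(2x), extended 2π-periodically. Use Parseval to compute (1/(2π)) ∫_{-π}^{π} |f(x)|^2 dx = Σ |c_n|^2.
Σ |c_n|^2 = 5

Expand |f|^2 and use orthogonality of {sin(nx), cos(mx)} on [-π, π]:
  ∫_{-π}^{π} sin(nx)^2 dx = π, ∫ cos(mx)^2 dx = π, and cross terms integrate to 0.
So ∫_{-π}^{π} f(x)^2 dx = 1^2 · π + 3^2 · π = (1 + 9)π.
Divide by 2π: (1 + 9)/2 = 5.
By Parseval, this equals Σ |c_n|^2.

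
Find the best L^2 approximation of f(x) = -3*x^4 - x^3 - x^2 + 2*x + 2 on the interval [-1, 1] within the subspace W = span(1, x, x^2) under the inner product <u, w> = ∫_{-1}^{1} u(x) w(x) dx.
g(x) = -25*x^2/7 + 7*x/5 + 79/35

The best approximation g ∈ W is the orthogonal projection of f onto W. Writing g = a_0 + a_1 x + a_2 x^2, the coefficients solve the normal equations G · a = b where
  G_{ij} = <φ_i, φ_j> and b_i = <f, φ_i>, with φ_0 = 1, φ_1 = x, φ_2 = x^2.
G =
  [2, 0, 2/3]
  [0, 2/3, 0]
  [2/3, 0, 2/5],
b = (32/15, 14/15, 8/105).
Solving gives a_0 = 79/35, a_1 = 7/5, a_2 = -25/7, so
  g(x) = -25*x^2/7 + 7*x/5 + 79/35.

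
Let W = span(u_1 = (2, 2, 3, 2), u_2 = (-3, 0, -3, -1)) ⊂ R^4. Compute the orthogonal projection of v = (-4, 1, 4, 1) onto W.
proj_W(v) = (-15/22, 27/11, 6/11, 31/22)

Set up U = [u_1 | ... | u_2] ∈ R^(4×2). The projector onto W = col(U) is P = U (U^T U)^(-1) U^T.
Compute U^T U =
  [21, -17]
  [-17, 19],
and U^T v = (8, -1).
Solve U^T U · c = U^T v for the coefficients: c = (27/22, 23/22). The projection is proj_W(v) = U c.
Check: (v - proj_W(v)) · u_1 = 0  (should be 0).
Check: (v - proj_W(v)) · u_2 = 0  (should be 0).
Result: proj_W(v) = (-15/22, 27/11, 6/11, 31/22).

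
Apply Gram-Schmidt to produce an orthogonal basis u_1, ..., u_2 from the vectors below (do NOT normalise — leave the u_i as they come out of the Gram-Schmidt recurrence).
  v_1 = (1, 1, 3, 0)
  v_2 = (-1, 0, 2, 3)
Orthogonal basis:
  u_1 = (1, 1, 3, 0)
  u_2 = (-16/11, -5/11, 7/11, 3)

Apply the Gram-Schmidt recurrence
  u_1 = v_1
  u_i = v_i − Σ_{j<i} ((v_i · u_j) / (u_j · u_j)) · u_j.

Step by step this gives:
  u_1 = (1, 1, 3, 0)
  u_2 = (-16/11, -5/11, 7/11, 3)

Orthogonality check:
  u_2 · u_1 = 0 (should be 0)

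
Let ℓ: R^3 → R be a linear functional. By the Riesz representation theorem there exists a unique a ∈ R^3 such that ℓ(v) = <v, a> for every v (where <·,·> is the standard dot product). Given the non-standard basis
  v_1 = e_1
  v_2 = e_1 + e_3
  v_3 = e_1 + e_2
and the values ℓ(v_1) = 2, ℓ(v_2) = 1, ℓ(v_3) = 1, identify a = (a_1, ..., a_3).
a = (2, -1, -1)

Write a = (a_1, ..., a_3) in the standard basis. For each basis vector v_i, ℓ(v_i) = <v_i, a> is a linear equation in the a_j's. Collect the n equations into a matrix system V a = ℓ, where row i of V is v_i (expressed in the standard basis). Since V is invertible (lower-triangular with 1s on the diagonal, up to permutation), solve by back-substitution:
  V =
[[1, 0, 0],
 [1, 0, 1],
 [1, 1, 0]]
  V a = (2, 1, 1)
Solving gives a = (2, -1, -1).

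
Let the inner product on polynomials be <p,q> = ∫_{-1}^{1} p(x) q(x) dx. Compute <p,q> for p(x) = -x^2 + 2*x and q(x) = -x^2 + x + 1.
<p,q> = 16/15

Expand the product: p(x)·q(x) = x^4 - 3*x^3 + x^2 + 2*x.
∫_{-1}^{1} of each monomial x^k gives [2/(k+1) if k even, 0 if k odd]. Integrating term-by-term (or equivalently evaluating the antiderivative F(x) = x^5/5 - 3*x^4/4 + x^3/3 + x^2 at the endpoints):
  F(1) − F(−1) = 47/60 − (-17/60) = 16/15.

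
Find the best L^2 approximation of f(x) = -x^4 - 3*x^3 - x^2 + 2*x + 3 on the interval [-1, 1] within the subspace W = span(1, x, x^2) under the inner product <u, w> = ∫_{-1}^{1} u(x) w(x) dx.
g(x) = -13*x^2/7 + x/5 + 108/35

The best approximation g ∈ W is the orthogonal projection of f onto W. Writing g = a_0 + a_1 x + a_2 x^2, the coefficients solve the normal equations G · a = b where
  G_{ij} = <φ_i, φ_j> and b_i = <f, φ_i>, with φ_0 = 1, φ_1 = x, φ_2 = x^2.
G =
  [2, 0, 2/3]
  [0, 2/3, 0]
  [2/3, 0, 2/5],
b = (74/15, 2/15, 46/35).
Solving gives a_0 = 108/35, a_1 = 1/5, a_2 = -13/7, so
  g(x) = -13*x^2/7 + x/5 + 108/35.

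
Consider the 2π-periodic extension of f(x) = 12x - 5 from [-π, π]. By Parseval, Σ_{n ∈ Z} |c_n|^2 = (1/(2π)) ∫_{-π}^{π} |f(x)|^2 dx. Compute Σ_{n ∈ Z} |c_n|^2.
Σ |c_n|^2 = 48π^2 + 25

Expand and integrate term by term over [-π, π]:
  ∫ (12x)^2 dx = 144·(2π^3/3); ∫ 2·12·(-5)·x dx = 0 (odd integrand); ∫ (-5)^2 dx = 25·2π.
So (1/(2π)) ∫_{-π}^{π} (12x - 5)^2 dx = 144π^2/3 + 25 = 48π^2 + 25.
Parseval ⇒ Σ |c_n|^2 = 48π^2 + 25.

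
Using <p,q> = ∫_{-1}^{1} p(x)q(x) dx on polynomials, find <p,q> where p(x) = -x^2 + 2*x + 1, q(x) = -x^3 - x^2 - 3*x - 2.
<p,q> = -116/15

Expand the product: p(x)·q(x) = x^5 - x^4 - 5*x^2 - 7*x - 2.
∫_{-1}^{1} of each monomial x^k gives [2/(k+1) if k even, 0 if k odd]. Integrating term-by-term (or equivalently evaluating the antiderivative F(x) = x^6/6 - x^5/5 - 5*x^3/3 - 7*x^2/2 - 2*x at the endpoints):
  F(1) − F(−1) = -36/5 − (8/15) = -116/15.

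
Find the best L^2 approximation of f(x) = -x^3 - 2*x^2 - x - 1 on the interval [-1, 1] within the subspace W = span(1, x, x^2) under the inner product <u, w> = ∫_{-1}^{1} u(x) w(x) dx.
g(x) = -2*x^2 - 8*x/5 - 1

The best approximation g ∈ W is the orthogonal projection of f onto W. Writing g = a_0 + a_1 x + a_2 x^2, the coefficients solve the normal equations G · a = b where
  G_{ij} = <φ_i, φ_j> and b_i = <f, φ_i>, with φ_0 = 1, φ_1 = x, φ_2 = x^2.
G =
  [2, 0, 2/3]
  [0, 2/3, 0]
  [2/3, 0, 2/5],
b = (-10/3, -16/15, -22/15).
Solving gives a_0 = -1, a_1 = -8/5, a_2 = -2, so
  g(x) = -2*x^2 - 8*x/5 - 1.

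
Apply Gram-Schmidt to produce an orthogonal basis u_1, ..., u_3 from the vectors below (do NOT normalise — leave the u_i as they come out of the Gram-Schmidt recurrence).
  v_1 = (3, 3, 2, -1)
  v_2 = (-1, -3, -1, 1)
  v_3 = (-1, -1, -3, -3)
Orthogonal basis:
  u_1 = (3, 3, 2, -1)
  u_2 = (22/23, -24/23, 7/23, 8/23)
  u_3 = (50/51, -12/17, -100/51, -158/51)

Apply the Gram-Schmidt recurrence
  u_1 = v_1
  u_i = v_i − Σ_{j<i} ((v_i · u_j) / (u_j · u_j)) · u_j.

Step by step this gives:
  u_1 = (3, 3, 2, -1)
  u_2 = (22/23, -24/23, 7/23, 8/23)
  u_3 = (50/51, -12/17, -100/51, -158/51)

Orthogonality check:
  u_2 · u_1 = 0 (should be 0)
  u_3 · u_1 = 0 (should be 0)
  u_3 · u_2 = 0 (should be 0)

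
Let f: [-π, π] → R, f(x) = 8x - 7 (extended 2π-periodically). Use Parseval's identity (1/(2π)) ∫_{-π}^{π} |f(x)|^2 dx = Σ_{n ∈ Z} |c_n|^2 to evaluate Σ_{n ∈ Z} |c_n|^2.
Σ |c_n|^2 = 64π^2/3 + 49

Expand and integrate term by term over [-π, π]:
  ∫ (8x)^2 dx = 64·(2π^3/3); ∫ 2·8·(-7)·x dx = 0 (odd integrand); ∫ (-7)^2 dx = 49·2π.
So (1/(2π)) ∫_{-π}^{π} (8x - 7)^2 dx = 64π^2/3 + 49 = 64π^2/3 + 49.
Parseval ⇒ Σ |c_n|^2 = 64π^2/3 + 49.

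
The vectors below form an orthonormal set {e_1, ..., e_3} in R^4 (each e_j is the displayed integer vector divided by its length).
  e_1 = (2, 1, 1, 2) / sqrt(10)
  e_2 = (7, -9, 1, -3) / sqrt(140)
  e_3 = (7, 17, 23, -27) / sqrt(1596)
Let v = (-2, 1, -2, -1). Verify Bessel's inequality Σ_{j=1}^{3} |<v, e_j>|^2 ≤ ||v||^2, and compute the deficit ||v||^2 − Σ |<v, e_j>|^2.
Σ |<v, e_j>|^2 = 971/114; ||v||^2 = 10; deficit = 169/114

Write each e_j = u_j / sqrt(<u_j, u_j>) where u_j is the displayed integer vector. Then <v, e_j> = <v, u_j> / sqrt(<u_j, u_j>), so |<v, e_j>|^2 = <v, u_j>^2 / <u_j, u_j>.
Coefficients: <v, e_1> = -7/sqrt(10), <v, e_2> = -22/sqrt(140), <v, e_3> = -16/sqrt(1596).
Square and sum: Σ |<v, e_j>|^2 = 971/114.
Compute ||v||^2 = v·v = 10.
Deficit = 10 − 971/114 = 169/114 ≥ 0, confirming Bessel's inequality. (The deficit equals ||v − Σ <v,e_j> e_j||^2, the squared distance from v to span{e_j}.)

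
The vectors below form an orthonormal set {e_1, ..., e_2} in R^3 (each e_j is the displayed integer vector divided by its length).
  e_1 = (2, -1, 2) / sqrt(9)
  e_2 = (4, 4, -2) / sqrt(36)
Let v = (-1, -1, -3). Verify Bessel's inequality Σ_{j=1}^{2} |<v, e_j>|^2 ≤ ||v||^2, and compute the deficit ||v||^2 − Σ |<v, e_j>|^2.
Σ |<v, e_j>|^2 = 50/9; ||v||^2 = 11; deficit = 49/9

Write each e_j = u_j / sqrt(<u_j, u_j>) where u_j is the displayed integer vector. Then <v, e_j> = <v, u_j> / sqrt(<u_j, u_j>), so |<v, e_j>|^2 = <v, u_j>^2 / <u_j, u_j>.
Coefficients: <v, e_1> = -7/sqrt(9), <v, e_2> = -2/sqrt(36).
Square and sum: Σ |<v, e_j>|^2 = 50/9.
Compute ||v||^2 = v·v = 11.
Deficit = 11 − 50/9 = 49/9 ≥ 0, confirming Bessel's inequality. (The deficit equals ||v − Σ <v,e_j> e_j||^2, the squared distance from v to span{e_j}.)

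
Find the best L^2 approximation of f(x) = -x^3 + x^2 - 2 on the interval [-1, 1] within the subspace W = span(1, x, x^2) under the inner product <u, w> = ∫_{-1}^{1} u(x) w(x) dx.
g(x) = x^2 - 3*x/5 - 2

The best approximation g ∈ W is the orthogonal projection of f onto W. Writing g = a_0 + a_1 x + a_2 x^2, the coefficients solve the normal equations G · a = b where
  G_{ij} = <φ_i, φ_j> and b_i = <f, φ_i>, with φ_0 = 1, φ_1 = x, φ_2 = x^2.
G =
  [2, 0, 2/3]
  [0, 2/3, 0]
  [2/3, 0, 2/5],
b = (-10/3, -2/5, -14/15).
Solving gives a_0 = -2, a_1 = -3/5, a_2 = 1, so
  g(x) = x^2 - 3*x/5 - 2.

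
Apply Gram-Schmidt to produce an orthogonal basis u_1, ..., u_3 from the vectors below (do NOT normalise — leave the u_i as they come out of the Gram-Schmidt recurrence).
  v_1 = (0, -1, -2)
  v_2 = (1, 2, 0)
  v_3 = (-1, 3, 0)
Orthogonal basis:
  u_1 = (0, -1, -2)
  u_2 = (1, 8/5, -4/5)
  u_3 = (-40/21, 20/21, -10/21)

Apply the Gram-Schmidt recurrence
  u_1 = v_1
  u_i = v_i − Σ_{j<i} ((v_i · u_j) / (u_j · u_j)) · u_j.

Step by step this gives:
  u_1 = (0, -1, -2)
  u_2 = (1, 8/5, -4/5)
  u_3 = (-40/21, 20/21, -10/21)

Orthogonality check:
  u_2 · u_1 = 0 (should be 0)
  u_3 · u_1 = 0 (should be 0)
  u_3 · u_2 = 0 (should be 0)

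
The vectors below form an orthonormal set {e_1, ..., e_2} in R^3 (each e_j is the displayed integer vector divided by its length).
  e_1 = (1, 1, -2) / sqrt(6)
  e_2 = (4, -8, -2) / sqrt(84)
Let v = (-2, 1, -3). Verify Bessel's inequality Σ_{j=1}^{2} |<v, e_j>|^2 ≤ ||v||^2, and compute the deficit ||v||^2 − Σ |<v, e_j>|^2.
Σ |<v, e_j>|^2 = 75/14; ||v||^2 = 14; deficit = 121/14

Write each e_j = u_j / sqrt(<u_j, u_j>) where u_j is the displayed integer vector. Then <v, e_j> = <v, u_j> / sqrt(<u_j, u_j>), so |<v, e_j>|^2 = <v, u_j>^2 / <u_j, u_j>.
Coefficients: <v, e_1> = 5/sqrt(6), <v, e_2> = -10/sqrt(84).
Square and sum: Σ |<v, e_j>|^2 = 75/14.
Compute ||v||^2 = v·v = 14.
Deficit = 14 − 75/14 = 121/14 ≥ 0, confirming Bessel's inequality. (The deficit equals ||v − Σ <v,e_j> e_j||^2, the squared distance from v to span{e_j}.)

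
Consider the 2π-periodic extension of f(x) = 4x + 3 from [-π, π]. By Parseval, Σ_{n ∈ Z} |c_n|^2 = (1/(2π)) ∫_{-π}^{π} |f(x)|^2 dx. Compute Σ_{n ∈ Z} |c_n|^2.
Σ |c_n|^2 = 16π^2/3 + 9

Expand and integrate term by term over [-π, π]:
  ∫ (4x)^2 dx = 16·(2π^3/3); ∫ 2·4·(3)·x dx = 0 (odd integrand); ∫ 3^2 dx = 9·2π.
So (1/(2π)) ∫_{-π}^{π} (4x + 3)^2 dx = 16π^2/3 + 9 = 16π^2/3 + 9.
Parseval ⇒ Σ |c_n|^2 = 16π^2/3 + 9.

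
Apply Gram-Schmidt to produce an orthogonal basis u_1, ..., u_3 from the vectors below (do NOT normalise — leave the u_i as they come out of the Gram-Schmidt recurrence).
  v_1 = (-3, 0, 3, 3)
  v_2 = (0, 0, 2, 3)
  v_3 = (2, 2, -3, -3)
Orthogonal basis:
  u_1 = (-3, 0, 3, 3)
  u_2 = (5/3, 0, 1/3, 4/3)
  u_3 = (-1/14, 2, -3/14, 1/7)

Apply the Gram-Schmidt recurrence
  u_1 = v_1
  u_i = v_i − Σ_{j<i} ((v_i · u_j) / (u_j · u_j)) · u_j.

Step by step this gives:
  u_1 = (-3, 0, 3, 3)
  u_2 = (5/3, 0, 1/3, 4/3)
  u_3 = (-1/14, 2, -3/14, 1/7)

Orthogonality check:
  u_2 · u_1 = 0 (should be 0)
  u_3 · u_1 = 0 (should be 0)
  u_3 · u_2 = 0 (should be 0)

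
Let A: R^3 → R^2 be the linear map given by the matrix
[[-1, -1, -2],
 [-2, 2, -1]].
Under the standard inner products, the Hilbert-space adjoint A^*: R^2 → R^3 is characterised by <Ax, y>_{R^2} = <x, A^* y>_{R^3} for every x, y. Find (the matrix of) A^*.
A^* = A^T =
[[-1, -2],
 [-1, 2],
 [-2, -1]]

For real matrices with standard dot products, the defining identity <Ax, y> = <x, A^* y> gives (Ax)^T y = x^T (A^*) y, i.e. x^T A^T y = x^T (A^*) y. Since this holds for all x, y, we must have A^* = A^T. Therefore
A^* =
[[-1, -2],
 [-1, 2],
 [-2, -1]].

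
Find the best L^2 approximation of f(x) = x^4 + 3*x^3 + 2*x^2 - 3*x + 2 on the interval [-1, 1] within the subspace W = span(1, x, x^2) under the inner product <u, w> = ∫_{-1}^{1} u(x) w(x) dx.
g(x) = 20*x^2/7 - 6*x/5 + 67/35

The best approximation g ∈ W is the orthogonal projection of f onto W. Writing g = a_0 + a_1 x + a_2 x^2, the coefficients solve the normal equations G · a = b where
  G_{ij} = <φ_i, φ_j> and b_i = <f, φ_i>, with φ_0 = 1, φ_1 = x, φ_2 = x^2.
G =
  [2, 0, 2/3]
  [0, 2/3, 0]
  [2/3, 0, 2/5],
b = (86/15, -4/5, 254/105).
Solving gives a_0 = 67/35, a_1 = -6/5, a_2 = 20/7, so
  g(x) = 20*x^2/7 - 6*x/5 + 67/35.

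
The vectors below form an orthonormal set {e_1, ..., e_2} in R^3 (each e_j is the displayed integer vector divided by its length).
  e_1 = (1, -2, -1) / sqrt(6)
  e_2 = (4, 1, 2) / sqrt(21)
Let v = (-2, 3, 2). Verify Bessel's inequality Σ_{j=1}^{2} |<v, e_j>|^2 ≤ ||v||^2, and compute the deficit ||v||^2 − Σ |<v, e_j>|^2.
Σ |<v, e_j>|^2 = 117/7; ||v||^2 = 17; deficit = 2/7

Write each e_j = u_j / sqrt(<u_j, u_j>) where u_j is the displayed integer vector. Then <v, e_j> = <v, u_j> / sqrt(<u_j, u_j>), so |<v, e_j>|^2 = <v, u_j>^2 / <u_j, u_j>.
Coefficients: <v, e_1> = -10/sqrt(6), <v, e_2> = -1/sqrt(21).
Square and sum: Σ |<v, e_j>|^2 = 117/7.
Compute ||v||^2 = v·v = 17.
Deficit = 17 − 117/7 = 2/7 ≥ 0, confirming Bessel's inequality. (The deficit equals ||v − Σ <v,e_j> e_j||^2, the squared distance from v to span{e_j}.)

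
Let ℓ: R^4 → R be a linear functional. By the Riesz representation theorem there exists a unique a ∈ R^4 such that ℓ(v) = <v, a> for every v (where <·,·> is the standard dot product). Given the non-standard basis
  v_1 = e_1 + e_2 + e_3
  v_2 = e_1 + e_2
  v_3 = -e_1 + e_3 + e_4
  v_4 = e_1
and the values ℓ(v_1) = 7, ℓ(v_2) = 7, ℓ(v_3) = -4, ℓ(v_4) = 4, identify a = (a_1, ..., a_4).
a = (4, 3, 0, 0)

Write a = (a_1, ..., a_4) in the standard basis. For each basis vector v_i, ℓ(v_i) = <v_i, a> is a linear equation in the a_j's. Collect the n equations into a matrix system V a = ℓ, where row i of V is v_i (expressed in the standard basis). Since V is invertible (lower-triangular with 1s on the diagonal, up to permutation), solve by back-substitution:
  V =
[[1, 1, 1, 0],
 [1, 1, 0, 0],
 [-1, 0, 1, 1],
 [1, 0, 0, 0]]
  V a = (7, 7, -4, 4)
Solving gives a = (4, 3, 0, 0).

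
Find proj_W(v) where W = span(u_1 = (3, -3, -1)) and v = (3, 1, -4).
proj_W(v) = (30/19, -30/19, -10/19)

Set up U = [u_1 | ... | u_1] ∈ R^(3×1). The projector onto W = col(U) is P = U (U^T U)^(-1) U^T.
Compute U^T U =
  [19],
and U^T v = (10).
Solve U^T U · c = U^T v for the coefficients: c = (10/19). The projection is proj_W(v) = U c.
Check: (v - proj_W(v)) · u_1 = 0  (should be 0).
Result: proj_W(v) = (30/19, -30/19, -10/19).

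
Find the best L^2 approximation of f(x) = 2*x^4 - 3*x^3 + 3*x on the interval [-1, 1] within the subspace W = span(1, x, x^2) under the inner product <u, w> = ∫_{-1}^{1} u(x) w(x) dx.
g(x) = 12*x^2/7 + 6*x/5 - 6/35

The best approximation g ∈ W is the orthogonal projection of f onto W. Writing g = a_0 + a_1 x + a_2 x^2, the coefficients solve the normal equations G · a = b where
  G_{ij} = <φ_i, φ_j> and b_i = <f, φ_i>, with φ_0 = 1, φ_1 = x, φ_2 = x^2.
G =
  [2, 0, 2/3]
  [0, 2/3, 0]
  [2/3, 0, 2/5],
b = (4/5, 4/5, 4/7).
Solving gives a_0 = -6/35, a_1 = 6/5, a_2 = 12/7, so
  g(x) = 12*x^2/7 + 6*x/5 - 6/35.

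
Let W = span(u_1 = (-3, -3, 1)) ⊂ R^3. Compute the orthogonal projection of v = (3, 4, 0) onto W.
proj_W(v) = (63/19, 63/19, -21/19)

Set up U = [u_1 | ... | u_1] ∈ R^(3×1). The projector onto W = col(U) is P = U (U^T U)^(-1) U^T.
Compute U^T U =
  [19],
and U^T v = (-21).
Solve U^T U · c = U^T v for the coefficients: c = (-21/19). The projection is proj_W(v) = U c.
Check: (v - proj_W(v)) · u_1 = 0  (should be 0).
Result: proj_W(v) = (63/19, 63/19, -21/19).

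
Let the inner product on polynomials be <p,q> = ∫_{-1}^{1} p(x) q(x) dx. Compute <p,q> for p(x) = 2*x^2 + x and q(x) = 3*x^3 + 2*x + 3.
<p,q> = 98/15

Expand the product: p(x)·q(x) = 6*x^5 + 3*x^4 + 4*x^3 + 8*x^2 + 3*x.
∫_{-1}^{1} of each monomial x^k gives [2/(k+1) if k even, 0 if k odd]. Integrating term-by-term (or equivalently evaluating the antiderivative F(x) = x^6 + 3*x^5/5 + x^4 + 8*x^3/3 + 3*x^2/2 at the endpoints):
  F(1) − F(−1) = 203/30 − (7/30) = 98/15.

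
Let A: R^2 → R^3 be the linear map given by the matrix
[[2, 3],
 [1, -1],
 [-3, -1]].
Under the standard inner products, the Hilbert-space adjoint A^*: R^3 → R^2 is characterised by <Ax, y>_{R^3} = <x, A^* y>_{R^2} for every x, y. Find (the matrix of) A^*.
A^* = A^T =
[[2, 1, -3],
 [3, -1, -1]]

For real matrices with standard dot products, the defining identity <Ax, y> = <x, A^* y> gives (Ax)^T y = x^T (A^*) y, i.e. x^T A^T y = x^T (A^*) y. Since this holds for all x, y, we must have A^* = A^T. Therefore
A^* =
[[2, 1, -3],
 [3, -1, -1]].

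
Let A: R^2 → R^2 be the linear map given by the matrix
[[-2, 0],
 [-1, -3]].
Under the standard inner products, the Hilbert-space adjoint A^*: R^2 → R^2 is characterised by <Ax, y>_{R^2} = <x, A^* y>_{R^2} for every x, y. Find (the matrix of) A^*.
A^* = A^T =
[[-2, -1],
 [0, -3]]

For real matrices with standard dot products, the defining identity <Ax, y> = <x, A^* y> gives (Ax)^T y = x^T (A^*) y, i.e. x^T A^T y = x^T (A^*) y. Since this holds for all x, y, we must have A^* = A^T. Therefore
A^* =
[[-2, -1],
 [0, -3]].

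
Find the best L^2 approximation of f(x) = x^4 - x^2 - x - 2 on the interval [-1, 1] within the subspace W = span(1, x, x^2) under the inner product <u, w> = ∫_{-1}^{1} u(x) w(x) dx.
g(x) = -x^2/7 - x - 73/35

The best approximation g ∈ W is the orthogonal projection of f onto W. Writing g = a_0 + a_1 x + a_2 x^2, the coefficients solve the normal equations G · a = b where
  G_{ij} = <φ_i, φ_j> and b_i = <f, φ_i>, with φ_0 = 1, φ_1 = x, φ_2 = x^2.
G =
  [2, 0, 2/3]
  [0, 2/3, 0]
  [2/3, 0, 2/5],
b = (-64/15, -2/3, -152/105).
Solving gives a_0 = -73/35, a_1 = -1, a_2 = -1/7, so
  g(x) = -x^2/7 - x - 73/35.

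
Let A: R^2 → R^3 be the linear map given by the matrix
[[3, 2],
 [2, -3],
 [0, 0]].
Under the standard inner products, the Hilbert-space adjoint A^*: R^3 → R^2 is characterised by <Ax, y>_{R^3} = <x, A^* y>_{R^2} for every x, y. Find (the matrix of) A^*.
A^* = A^T =
[[3, 2, 0],
 [2, -3, 0]]

For real matrices with standard dot products, the defining identity <Ax, y> = <x, A^* y> gives (Ax)^T y = x^T (A^*) y, i.e. x^T A^T y = x^T (A^*) y. Since this holds for all x, y, we must have A^* = A^T. Therefore
A^* =
[[3, 2, 0],
 [2, -3, 0]].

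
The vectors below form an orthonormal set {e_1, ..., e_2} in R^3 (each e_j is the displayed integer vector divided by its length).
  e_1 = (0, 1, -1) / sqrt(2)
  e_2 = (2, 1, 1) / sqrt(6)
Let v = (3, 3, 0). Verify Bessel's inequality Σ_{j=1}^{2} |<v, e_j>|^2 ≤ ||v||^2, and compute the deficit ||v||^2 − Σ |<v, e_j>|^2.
Σ |<v, e_j>|^2 = 18; ||v||^2 = 18; deficit = 0

Write each e_j = u_j / sqrt(<u_j, u_j>) where u_j is the displayed integer vector. Then <v, e_j> = <v, u_j> / sqrt(<u_j, u_j>), so |<v, e_j>|^2 = <v, u_j>^2 / <u_j, u_j>.
Coefficients: <v, e_1> = 3/sqrt(2), <v, e_2> = 9/sqrt(6).
Square and sum: Σ |<v, e_j>|^2 = 18.
Compute ||v||^2 = v·v = 18.
Deficit = 18 − 18 = 0 ≥ 0, confirming Bessel's inequality. (The deficit equals ||v − Σ <v,e_j> e_j||^2, the squared distance from v to span{e_j}.)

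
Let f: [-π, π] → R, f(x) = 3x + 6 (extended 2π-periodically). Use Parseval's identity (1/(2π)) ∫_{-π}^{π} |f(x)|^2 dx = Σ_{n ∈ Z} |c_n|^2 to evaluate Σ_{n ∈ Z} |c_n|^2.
Σ |c_n|^2 = 3π^2 + 36

Expand and integrate term by term over [-π, π]:
  ∫ (3x)^2 dx = 9·(2π^3/3); ∫ 2·3·(6)·x dx = 0 (odd integrand); ∫ 6^2 dx = 36·2π.
So (1/(2π)) ∫_{-π}^{π} (3x + 6)^2 dx = 9π^2/3 + 36 = 3π^2 + 36.
Parseval ⇒ Σ |c_n|^2 = 3π^2 + 36.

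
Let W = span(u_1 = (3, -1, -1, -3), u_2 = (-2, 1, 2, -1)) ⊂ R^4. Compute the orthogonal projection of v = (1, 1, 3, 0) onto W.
proj_W(v) = (-32/41, 37/82, 42/41, -77/82)

Set up U = [u_1 | ... | u_2] ∈ R^(4×2). The projector onto W = col(U) is P = U (U^T U)^(-1) U^T.
Compute U^T U =
  [20, -6]
  [-6, 10],
and U^T v = (-1, 5).
Solve U^T U · c = U^T v for the coefficients: c = (5/41, 47/82). The projection is proj_W(v) = U c.
Check: (v - proj_W(v)) · u_1 = 0  (should be 0).
Check: (v - proj_W(v)) · u_2 = 0  (should be 0).
Result: proj_W(v) = (-32/41, 37/82, 42/41, -77/82).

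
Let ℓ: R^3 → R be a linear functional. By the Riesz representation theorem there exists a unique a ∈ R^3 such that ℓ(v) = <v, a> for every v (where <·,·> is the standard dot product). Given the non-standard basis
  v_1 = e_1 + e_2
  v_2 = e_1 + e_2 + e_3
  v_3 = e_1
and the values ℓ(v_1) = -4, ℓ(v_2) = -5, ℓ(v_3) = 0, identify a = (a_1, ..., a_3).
a = (0, -4, -1)

Write a = (a_1, ..., a_3) in the standard basis. For each basis vector v_i, ℓ(v_i) = <v_i, a> is a linear equation in the a_j's. Collect the n equations into a matrix system V a = ℓ, where row i of V is v_i (expressed in the standard basis). Since V is invertible (lower-triangular with 1s on the diagonal, up to permutation), solve by back-substitution:
  V =
[[1, 1, 0],
 [1, 1, 1],
 [1, 0, 0]]
  V a = (-4, -5, 0)
Solving gives a = (0, -4, -1).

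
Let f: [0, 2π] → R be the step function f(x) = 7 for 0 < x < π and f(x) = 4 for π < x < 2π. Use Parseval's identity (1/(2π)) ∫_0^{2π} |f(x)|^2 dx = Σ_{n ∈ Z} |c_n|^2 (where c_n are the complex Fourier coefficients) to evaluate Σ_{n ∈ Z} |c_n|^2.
Σ |c_n|^2 = 65/2

Parseval equates the L^2 energy of f (normalised by 1/(2π)) with the ℓ^2 sum of its Fourier coefficients: (1/(2π)) ∫_0^{2π} |f|^2 = Σ |c_n|^2.
Compute the left side: (1/(2π)) [∫_0^π 7^2 dx + ∫_π^{2π} 4^2 dx] = (1/(2π)) · (49π + 16π) = (49 + 16)/2 = 65/2.
So Σ_{n ∈ Z} |c_n|^2 = 65/2.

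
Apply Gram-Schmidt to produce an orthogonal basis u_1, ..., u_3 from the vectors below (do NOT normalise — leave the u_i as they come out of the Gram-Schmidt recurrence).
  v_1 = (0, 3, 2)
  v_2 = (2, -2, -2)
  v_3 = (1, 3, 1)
Orthogonal basis:
  u_1 = (0, 3, 2)
  u_2 = (2, 4/13, -6/13)
  u_3 = (-1/7, 2/7, -3/7)

Apply the Gram-Schmidt recurrence
  u_1 = v_1
  u_i = v_i − Σ_{j<i} ((v_i · u_j) / (u_j · u_j)) · u_j.

Step by step this gives:
  u_1 = (0, 3, 2)
  u_2 = (2, 4/13, -6/13)
  u_3 = (-1/7, 2/7, -3/7)

Orthogonality check:
  u_2 · u_1 = 0 (should be 0)
  u_3 · u_1 = 0 (should be 0)
  u_3 · u_2 = 0 (should be 0)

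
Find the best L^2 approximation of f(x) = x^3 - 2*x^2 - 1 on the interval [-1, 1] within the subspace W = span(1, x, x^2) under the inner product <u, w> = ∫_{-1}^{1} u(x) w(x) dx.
g(x) = -2*x^2 + 3*x/5 - 1

The best approximation g ∈ W is the orthogonal projection of f onto W. Writing g = a_0 + a_1 x + a_2 x^2, the coefficients solve the normal equations G · a = b where
  G_{ij} = <φ_i, φ_j> and b_i = <f, φ_i>, with φ_0 = 1, φ_1 = x, φ_2 = x^2.
G =
  [2, 0, 2/3]
  [0, 2/3, 0]
  [2/3, 0, 2/5],
b = (-10/3, 2/5, -22/15).
Solving gives a_0 = -1, a_1 = 3/5, a_2 = -2, so
  g(x) = -2*x^2 + 3*x/5 - 1.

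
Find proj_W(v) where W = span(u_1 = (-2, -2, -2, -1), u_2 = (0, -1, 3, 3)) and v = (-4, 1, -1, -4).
proj_W(v) = (-116/99, -6/11, -302/99, -244/99)

Set up U = [u_1 | ... | u_2] ∈ R^(4×2). The projector onto W = col(U) is P = U (U^T U)^(-1) U^T.
Compute U^T U =
  [13, -7]
  [-7, 19],
and U^T v = (12, -16).
Solve U^T U · c = U^T v for the coefficients: c = (58/99, -62/99). The projection is proj_W(v) = U c.
Check: (v - proj_W(v)) · u_1 = 0  (should be 0).
Check: (v - proj_W(v)) · u_2 = 0  (should be 0).
Result: proj_W(v) = (-116/99, -6/11, -302/99, -244/99).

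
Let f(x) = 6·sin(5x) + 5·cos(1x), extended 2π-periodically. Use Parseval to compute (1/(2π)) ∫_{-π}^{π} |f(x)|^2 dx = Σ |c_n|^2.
Σ |c_n|^2 = 61/2

Expand |f|^2 and use orthogonality of {sin(nx), cos(mx)} on [-π, π]:
  ∫_{-π}^{π} sin(nx)^2 dx = π, ∫ cos(mx)^2 dx = π, and cross terms integrate to 0.
So ∫_{-π}^{π} f(x)^2 dx = 6^2 · π + 5^2 · π = (36 + 25)π.
Divide by 2π: (36 + 25)/2 = 61/2.
By Parseval, this equals Σ |c_n|^2.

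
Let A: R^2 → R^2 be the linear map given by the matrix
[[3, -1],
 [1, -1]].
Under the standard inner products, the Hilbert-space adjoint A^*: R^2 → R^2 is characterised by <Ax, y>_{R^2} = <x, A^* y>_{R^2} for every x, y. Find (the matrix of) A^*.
A^* = A^T =
[[3, 1],
 [-1, -1]]

For real matrices with standard dot products, the defining identity <Ax, y> = <x, A^* y> gives (Ax)^T y = x^T (A^*) y, i.e. x^T A^T y = x^T (A^*) y. Since this holds for all x, y, we must have A^* = A^T. Therefore
A^* =
[[3, 1],
 [-1, -1]].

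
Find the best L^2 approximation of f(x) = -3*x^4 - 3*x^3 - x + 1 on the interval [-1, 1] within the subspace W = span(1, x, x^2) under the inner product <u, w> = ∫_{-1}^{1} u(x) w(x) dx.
g(x) = -18*x^2/7 - 14*x/5 + 44/35

The best approximation g ∈ W is the orthogonal projection of f onto W. Writing g = a_0 + a_1 x + a_2 x^2, the coefficients solve the normal equations G · a = b where
  G_{ij} = <φ_i, φ_j> and b_i = <f, φ_i>, with φ_0 = 1, φ_1 = x, φ_2 = x^2.
G =
  [2, 0, 2/3]
  [0, 2/3, 0]
  [2/3, 0, 2/5],
b = (4/5, -28/15, -4/21).
Solving gives a_0 = 44/35, a_1 = -14/5, a_2 = -18/7, so
  g(x) = -18*x^2/7 - 14*x/5 + 44/35.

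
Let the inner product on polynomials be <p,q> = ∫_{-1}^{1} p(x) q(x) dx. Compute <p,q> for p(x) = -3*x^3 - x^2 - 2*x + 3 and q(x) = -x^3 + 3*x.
<p,q> = -208/35

Expand the product: p(x)·q(x) = 3*x^6 + x^5 - 7*x^4 - 6*x^3 - 6*x^2 + 9*x.
∫_{-1}^{1} of each monomial x^k gives [2/(k+1) if k even, 0 if k odd]. Integrating term-by-term (or equivalently evaluating the antiderivative F(x) = 3*x^7/7 + x^6/6 - 7*x^5/5 - 3*x^4/2 - 2*x^3 + 9*x^2/2 at the endpoints):
  F(1) − F(−1) = 41/210 − (1289/210) = -208/35.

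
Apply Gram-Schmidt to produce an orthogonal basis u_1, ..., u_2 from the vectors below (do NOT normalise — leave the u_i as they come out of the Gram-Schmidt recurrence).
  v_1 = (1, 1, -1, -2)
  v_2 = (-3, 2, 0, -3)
Orthogonal basis:
  u_1 = (1, 1, -1, -2)
  u_2 = (-26/7, 9/7, 5/7, -11/7)

Apply the Gram-Schmidt recurrence
  u_1 = v_1
  u_i = v_i − Σ_{j<i} ((v_i · u_j) / (u_j · u_j)) · u_j.

Step by step this gives:
  u_1 = (1, 1, -1, -2)
  u_2 = (-26/7, 9/7, 5/7, -11/7)

Orthogonality check:
  u_2 · u_1 = 0 (should be 0)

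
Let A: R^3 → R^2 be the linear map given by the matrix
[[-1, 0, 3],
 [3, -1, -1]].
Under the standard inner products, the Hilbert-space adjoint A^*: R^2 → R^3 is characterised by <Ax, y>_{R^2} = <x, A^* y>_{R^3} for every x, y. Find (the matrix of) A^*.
A^* = A^T =
[[-1, 3],
 [0, -1],
 [3, -1]]

For real matrices with standard dot products, the defining identity <Ax, y> = <x, A^* y> gives (Ax)^T y = x^T (A^*) y, i.e. x^T A^T y = x^T (A^*) y. Since this holds for all x, y, we must have A^* = A^T. Therefore
A^* =
[[-1, 3],
 [0, -1],
 [3, -1]].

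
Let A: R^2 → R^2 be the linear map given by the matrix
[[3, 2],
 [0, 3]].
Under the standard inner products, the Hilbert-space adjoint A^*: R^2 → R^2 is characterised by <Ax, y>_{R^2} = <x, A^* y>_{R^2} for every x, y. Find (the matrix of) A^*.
A^* = A^T =
[[3, 0],
 [2, 3]]

For real matrices with standard dot products, the defining identity <Ax, y> = <x, A^* y> gives (Ax)^T y = x^T (A^*) y, i.e. x^T A^T y = x^T (A^*) y. Since this holds for all x, y, we must have A^* = A^T. Therefore
A^* =
[[3, 0],
 [2, 3]].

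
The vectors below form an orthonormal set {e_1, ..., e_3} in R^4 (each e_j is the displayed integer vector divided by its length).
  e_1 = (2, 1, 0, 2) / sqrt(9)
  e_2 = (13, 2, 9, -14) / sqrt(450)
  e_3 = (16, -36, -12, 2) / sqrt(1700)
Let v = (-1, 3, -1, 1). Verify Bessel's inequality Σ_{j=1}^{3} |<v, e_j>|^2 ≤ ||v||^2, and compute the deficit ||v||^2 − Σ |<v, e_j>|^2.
Σ |<v, e_j>|^2 = 172/17; ||v||^2 = 12; deficit = 32/17

Write each e_j = u_j / sqrt(<u_j, u_j>) where u_j is the displayed integer vector. Then <v, e_j> = <v, u_j> / sqrt(<u_j, u_j>), so |<v, e_j>|^2 = <v, u_j>^2 / <u_j, u_j>.
Coefficients: <v, e_1> = 3/sqrt(9), <v, e_2> = -30/sqrt(450), <v, e_3> = -110/sqrt(1700).
Square and sum: Σ |<v, e_j>|^2 = 172/17.
Compute ||v||^2 = v·v = 12.
Deficit = 12 − 172/17 = 32/17 ≥ 0, confirming Bessel's inequality. (The deficit equals ||v − Σ <v,e_j> e_j||^2, the squared distance from v to span{e_j}.)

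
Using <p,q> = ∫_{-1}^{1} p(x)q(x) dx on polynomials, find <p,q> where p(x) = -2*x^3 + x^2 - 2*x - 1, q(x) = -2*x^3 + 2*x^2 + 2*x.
<p,q> = -72/35

Expand the product: p(x)·q(x) = 4*x^6 - 6*x^5 + 2*x^4 - 6*x^2 - 2*x.
∫_{-1}^{1} of each monomial x^k gives [2/(k+1) if k even, 0 if k odd]. Integrating term-by-term (or equivalently evaluating the antiderivative F(x) = 4*x^7/7 - x^6 + 2*x^5/5 - 2*x^3 - x^2 at the endpoints):
  F(1) − F(−1) = -106/35 − (-34/35) = -72/35.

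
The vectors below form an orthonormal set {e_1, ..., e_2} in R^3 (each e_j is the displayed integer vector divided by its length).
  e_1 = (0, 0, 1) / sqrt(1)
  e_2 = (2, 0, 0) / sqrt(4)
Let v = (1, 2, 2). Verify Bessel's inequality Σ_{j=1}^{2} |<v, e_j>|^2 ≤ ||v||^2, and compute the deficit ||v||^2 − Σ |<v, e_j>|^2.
Σ |<v, e_j>|^2 = 5; ||v||^2 = 9; deficit = 4

Write each e_j = u_j / sqrt(<u_j, u_j>) where u_j is the displayed integer vector. Then <v, e_j> = <v, u_j> / sqrt(<u_j, u_j>), so |<v, e_j>|^2 = <v, u_j>^2 / <u_j, u_j>.
Coefficients: <v, e_1> = 2/sqrt(1), <v, e_2> = 2/sqrt(4).
Square and sum: Σ |<v, e_j>|^2 = 5.
Compute ||v||^2 = v·v = 9.
Deficit = 9 − 5 = 4 ≥ 0, confirming Bessel's inequality. (The deficit equals ||v − Σ <v,e_j> e_j||^2, the squared distance from v to span{e_j}.)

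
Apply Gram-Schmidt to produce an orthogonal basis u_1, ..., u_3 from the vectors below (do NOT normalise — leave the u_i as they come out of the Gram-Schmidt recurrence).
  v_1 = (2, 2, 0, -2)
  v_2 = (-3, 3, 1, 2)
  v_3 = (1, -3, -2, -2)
Orthogonal basis:
  u_1 = (2, 2, 0, -2)
  u_2 = (-7/3, 11/3, 1, 4/3)
  u_3 = (-61/65, 3/65, -76/65, -58/65)

Apply the Gram-Schmidt recurrence
  u_1 = v_1
  u_i = v_i − Σ_{j<i} ((v_i · u_j) / (u_j · u_j)) · u_j.

Step by step this gives:
  u_1 = (2, 2, 0, -2)
  u_2 = (-7/3, 11/3, 1, 4/3)
  u_3 = (-61/65, 3/65, -76/65, -58/65)

Orthogonality check:
  u_2 · u_1 = 0 (should be 0)
  u_3 · u_1 = 0 (should be 0)
  u_3 · u_2 = 0 (should be 0)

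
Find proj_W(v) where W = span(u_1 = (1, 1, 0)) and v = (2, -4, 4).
proj_W(v) = (-1, -1, 0)

Set up U = [u_1 | ... | u_1] ∈ R^(3×1). The projector onto W = col(U) is P = U (U^T U)^(-1) U^T.
Compute U^T U =
  [2],
and U^T v = (-2).
Solve U^T U · c = U^T v for the coefficients: c = (-1). The projection is proj_W(v) = U c.
Check: (v - proj_W(v)) · u_1 = 0  (should be 0).
Result: proj_W(v) = (-1, -1, 0).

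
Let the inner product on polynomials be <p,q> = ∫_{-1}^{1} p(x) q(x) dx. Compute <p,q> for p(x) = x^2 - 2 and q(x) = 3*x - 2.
<p,q> = 20/3

Expand the product: p(x)·q(x) = 3*x^3 - 2*x^2 - 6*x + 4.
∫_{-1}^{1} of each monomial x^k gives [2/(k+1) if k even, 0 if k odd]. Integrating term-by-term (or equivalently evaluating the antiderivative F(x) = 3*x^4/4 - 2*x^3/3 - 3*x^2 + 4*x at the endpoints):
  F(1) − F(−1) = 13/12 − (-67/12) = 20/3.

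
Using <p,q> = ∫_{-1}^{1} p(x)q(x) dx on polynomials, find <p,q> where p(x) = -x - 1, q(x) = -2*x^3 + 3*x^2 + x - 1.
<p,q> = 2/15

Expand the product: p(x)·q(x) = 2*x^4 - x^3 - 4*x^2 + 1.
∫_{-1}^{1} of each monomial x^k gives [2/(k+1) if k even, 0 if k odd]. Integrating term-by-term (or equivalently evaluating the antiderivative F(x) = 2*x^5/5 - x^4/4 - 4*x^3/3 + x at the endpoints):
  F(1) − F(−1) = -11/60 − (-19/60) = 2/15.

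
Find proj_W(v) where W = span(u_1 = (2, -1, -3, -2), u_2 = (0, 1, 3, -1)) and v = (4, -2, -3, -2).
proj_W(v) = (181/67, -159/134, -477/134, -192/67)

Set up U = [u_1 | ... | u_2] ∈ R^(4×2). The projector onto W = col(U) is P = U (U^T U)^(-1) U^T.
Compute U^T U =
  [18, -8]
  [-8, 11],
and U^T v = (23, -9).
Solve U^T U · c = U^T v for the coefficients: c = (181/134, 11/67). The projection is proj_W(v) = U c.
Check: (v - proj_W(v)) · u_1 = 0  (should be 0).
Check: (v - proj_W(v)) · u_2 = 0  (should be 0).
Result: proj_W(v) = (181/67, -159/134, -477/134, -192/67).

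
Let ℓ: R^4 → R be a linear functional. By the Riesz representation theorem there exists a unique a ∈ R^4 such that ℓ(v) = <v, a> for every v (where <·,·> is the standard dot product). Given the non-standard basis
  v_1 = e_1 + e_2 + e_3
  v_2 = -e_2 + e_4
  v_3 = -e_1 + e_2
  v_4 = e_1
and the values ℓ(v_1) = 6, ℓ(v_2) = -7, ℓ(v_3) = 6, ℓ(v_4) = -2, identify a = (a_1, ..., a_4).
a = (-2, 4, 4, -3)

Write a = (a_1, ..., a_4) in the standard basis. For each basis vector v_i, ℓ(v_i) = <v_i, a> is a linear equation in the a_j's. Collect the n equations into a matrix system V a = ℓ, where row i of V is v_i (expressed in the standard basis). Since V is invertible (lower-triangular with 1s on the diagonal, up to permutation), solve by back-substitution:
  V =
[[1, 1, 1, 0],
 [0, -1, 0, 1],
 [-1, 1, 0, 0],
 [1, 0, 0, 0]]
  V a = (6, -7, 6, -2)
Solving gives a = (-2, 4, 4, -3).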